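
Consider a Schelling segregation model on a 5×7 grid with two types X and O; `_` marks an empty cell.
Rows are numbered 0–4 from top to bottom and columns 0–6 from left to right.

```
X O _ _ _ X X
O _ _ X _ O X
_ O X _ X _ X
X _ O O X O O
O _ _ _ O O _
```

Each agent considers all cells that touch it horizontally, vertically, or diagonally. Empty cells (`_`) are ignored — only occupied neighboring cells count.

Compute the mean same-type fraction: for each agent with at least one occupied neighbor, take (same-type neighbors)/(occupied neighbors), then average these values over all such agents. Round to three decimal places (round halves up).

0.456

(0,0)X 0/2
(0,1)O 1/2
(0,5)X 2/3
(0,6)X 2/3
(1,0)O 2/3
(1,3)X 2/2
(1,5)O 0/5
(1,6)X 3/4
(2,1)O 2/4
(2,2)X 1/4
(2,4)X 2/5
(2,6)X 1/4
(3,0)X 0/2
(3,2)O 2/3
(3,3)O 2/5
(3,4)X 1/5
(3,5)O 3/6
(3,6)O 2/3
(4,0)O 0/1
(4,4)O 3/4
(4,5)O 3/4
Sum over 21 agents: 0/2 + 1/2 + 2/3 + 2/3 + 2/3 + 2/2 + 0/5 + 3/4 + 2/4 + 1/4 + 2/5 + 1/4 + 0/2 + 2/3 + 2/5 + 1/5 + 3/6 + 2/3 + 0/1 + 3/4 + 3/4 = 115/12; mean = 115/12 ÷ 21 = 115/252 = 0.456349… → 0.456.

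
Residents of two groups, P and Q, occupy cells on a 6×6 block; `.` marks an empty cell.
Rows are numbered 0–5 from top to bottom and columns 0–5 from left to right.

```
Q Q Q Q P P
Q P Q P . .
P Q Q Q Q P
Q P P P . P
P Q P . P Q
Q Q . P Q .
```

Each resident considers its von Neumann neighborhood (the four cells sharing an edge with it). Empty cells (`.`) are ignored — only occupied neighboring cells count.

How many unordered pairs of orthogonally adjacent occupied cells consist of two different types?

25

Scan each occupied cell's neighbors to the right and below so each pair is counted once.
From row 0: 3 unlike of 9 pairs (running 3/9).
From row 1: 6 unlike of 7 pairs (running 9/16).
From row 2: 6 unlike of 10 pairs (running 15/26).
From row 3: 4 unlike of 7 pairs (running 19/33).
From row 4: 5 unlike of 6 pairs (running 24/39).
From row 5: 1 unlike of 2 pairs (running 25/41).
Total adjacent occupied pairs: 41; unlike-type pairs: 25.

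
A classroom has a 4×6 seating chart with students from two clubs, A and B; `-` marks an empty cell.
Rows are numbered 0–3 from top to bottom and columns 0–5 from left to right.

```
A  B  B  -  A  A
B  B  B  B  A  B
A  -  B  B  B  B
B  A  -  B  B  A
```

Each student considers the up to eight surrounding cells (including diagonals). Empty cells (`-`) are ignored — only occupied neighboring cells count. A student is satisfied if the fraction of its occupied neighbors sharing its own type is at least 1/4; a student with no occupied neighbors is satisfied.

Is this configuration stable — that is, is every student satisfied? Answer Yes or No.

(0,0)A 0/3 unhappy
(0,1)B 4/5 ok
(0,2)B 4/4 ok
(0,4)A 2/4 ok
(0,5)A 2/3 ok
(1,0)B 2/4 ok
(1,1)B 5/7 ok
(1,2)B 6/6 ok
(1,3)B 5/7 ok
(1,4)A 2/7 ok
(1,5)B 2/5 ok
(2,0)A 1/4 ok
(2,2)B 5/6 ok
(2,3)B 6/7 ok
(2,4)B 6/8 ok
(2,5)B 3/5 ok
(3,0)B 0/2 unhappy
(3,1)A 1/3 ok
(3,3)B 4/4 ok
(3,4)B 4/5 ok
(3,5)A 0/3 unhappy
For instance (0,0) has only 0/3 same-type neighbors, below 1/4.

No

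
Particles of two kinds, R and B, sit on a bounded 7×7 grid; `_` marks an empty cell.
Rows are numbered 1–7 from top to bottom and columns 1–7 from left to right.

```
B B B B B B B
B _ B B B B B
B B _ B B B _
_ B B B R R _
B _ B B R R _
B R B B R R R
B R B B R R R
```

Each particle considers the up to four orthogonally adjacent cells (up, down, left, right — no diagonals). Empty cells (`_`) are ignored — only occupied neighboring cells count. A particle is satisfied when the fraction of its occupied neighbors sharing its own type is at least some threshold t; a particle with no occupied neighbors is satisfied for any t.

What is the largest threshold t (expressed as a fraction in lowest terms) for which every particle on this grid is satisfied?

1/3

(1,1)B 2/2
(1,2)B 2/2
(1,3)B 3/3
(1,4)B 3/3
(1,5)B 3/3
(1,6)B 3/3
(1,7)B 2/2
(2,1)B 2/2
(2,3)B 2/2
(2,4)B 4/4
(2,5)B 4/4
(2,6)B 4/4
(2,7)B 2/2
(3,1)B 2/2
(3,2)B 2/2
(3,4)B 3/3
(3,5)B 3/4
(3,6)B 2/3
(4,2)B 2/2
(4,3)B 3/3
(4,4)B 3/4
(4,5)R 2/4
(4,6)R 2/3
(5,1)B 1/1
(5,3)B 3/3
(5,4)B 3/4
(5,5)R 3/4
(5,6)R 3/3
(6,1)B 2/3
(6,2)R 1/3
(6,3)B 3/4
(6,4)B 3/4
(6,5)R 3/4
(6,6)R 4/4
(6,7)R 2/2
(7,1)B 1/2
(7,2)R 1/3
(7,3)B 2/3
(7,4)B 2/3
(7,5)R 2/3
(7,6)R 3/3
(7,7)R 2/2
The smallest same-type fraction is 1/3 at (6,2), which reduces to 1/3. Any threshold above that leaves this particle unsatisfied.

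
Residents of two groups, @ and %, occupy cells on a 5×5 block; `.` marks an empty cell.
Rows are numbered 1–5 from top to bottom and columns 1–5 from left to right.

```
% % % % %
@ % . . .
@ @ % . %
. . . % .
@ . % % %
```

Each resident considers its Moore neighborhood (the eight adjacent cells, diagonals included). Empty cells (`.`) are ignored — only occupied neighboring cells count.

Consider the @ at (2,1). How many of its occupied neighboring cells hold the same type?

2

Occupied neighbors of (2,1): (1,1)=%, (1,2)=%, (2,2)=%, (3,1)=@, (3,2)=@.
Same type (@): 2 of 5.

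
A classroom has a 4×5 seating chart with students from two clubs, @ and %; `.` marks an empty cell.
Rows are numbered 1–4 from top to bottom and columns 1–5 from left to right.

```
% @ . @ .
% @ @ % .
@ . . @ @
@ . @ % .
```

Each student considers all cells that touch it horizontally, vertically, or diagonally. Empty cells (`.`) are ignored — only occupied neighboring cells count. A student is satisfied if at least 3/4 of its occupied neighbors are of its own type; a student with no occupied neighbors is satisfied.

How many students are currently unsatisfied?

11

Row 1: (1,1)% 1/3 unhappy · (1,2)@ 2/4 unhappy · (1,4)@ 1/2 unhappy
Row 2: (2,1)% 1/4 unhappy · (2,2)@ 3/5 unhappy · (2,3)@ 4/5 ok · (2,4)% 0/4 unhappy
Row 3: (3,1)@ 2/3 unhappy · (3,4)@ 3/5 unhappy · (3,5)@ 1/3 unhappy
Row 4: (4,1)@ 1/1 ok · (4,3)@ 1/2 unhappy · (4,4)% 0/3 unhappy
Unsatisfied: (1,1), (1,2), (1,4), (2,1), (2,2), (2,4), (3,1), (3,4), (3,5), (4,3), (4,4) — 11 in total.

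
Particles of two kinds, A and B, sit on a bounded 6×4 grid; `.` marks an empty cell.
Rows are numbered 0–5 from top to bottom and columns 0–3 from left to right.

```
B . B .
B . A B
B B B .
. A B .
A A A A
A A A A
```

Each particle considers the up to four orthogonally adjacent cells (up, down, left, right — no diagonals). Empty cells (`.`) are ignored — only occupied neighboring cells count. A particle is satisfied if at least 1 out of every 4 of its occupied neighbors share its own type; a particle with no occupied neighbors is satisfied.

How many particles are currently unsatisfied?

(0,0)B 1/1 ok
(0,2)B 0/1 unhappy
(1,0)B 2/2 ok
(1,2)A 0/3 unhappy
(1,3)B 0/1 unhappy
(2,0)B 2/2 ok
(2,1)B 2/3 ok
(2,2)B 2/3 ok
(3,1)A 1/3 ok
(3,2)B 1/3 ok
(4,0)A 2/2 ok
(4,1)A 4/4 ok
(4,2)A 3/4 ok
(4,3)A 2/2 ok
(5,0)A 2/2 ok
(5,1)A 3/3 ok
(5,2)A 3/3 ok
(5,3)A 2/2 ok
Unsatisfied: (0,2), (1,2), (1,3) — 3 in total.

3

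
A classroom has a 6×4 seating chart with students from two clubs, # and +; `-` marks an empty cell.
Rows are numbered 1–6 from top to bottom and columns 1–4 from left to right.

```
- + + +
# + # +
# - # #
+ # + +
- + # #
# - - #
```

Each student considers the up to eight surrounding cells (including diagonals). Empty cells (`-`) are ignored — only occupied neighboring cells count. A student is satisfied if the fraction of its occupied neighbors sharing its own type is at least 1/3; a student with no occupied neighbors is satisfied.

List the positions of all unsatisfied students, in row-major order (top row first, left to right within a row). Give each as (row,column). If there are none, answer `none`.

(1,2)+ 2/4 ok
(1,3)+ 4/5 ok
(1,4)+ 2/3 ok
(2,1)# 1/3 ok
(2,2)+ 2/6 ok
(2,3)# 2/7 unhappy
(2,4)+ 2/5 ok
(3,1)# 2/4 ok
(3,3)# 3/7 ok
(3,4)# 2/5 ok
(4,1)+ 1/3 ok
(4,2)# 3/6 ok
(4,3)+ 2/7 unhappy
(4,4)+ 1/5 unhappy
(5,2)+ 2/5 ok
(5,3)# 3/6 ok
(5,4)# 2/4 ok
(6,1)# 0/1 unhappy
(6,4)# 2/2 ok

(2,3), (4,3), (4,4), (6,1)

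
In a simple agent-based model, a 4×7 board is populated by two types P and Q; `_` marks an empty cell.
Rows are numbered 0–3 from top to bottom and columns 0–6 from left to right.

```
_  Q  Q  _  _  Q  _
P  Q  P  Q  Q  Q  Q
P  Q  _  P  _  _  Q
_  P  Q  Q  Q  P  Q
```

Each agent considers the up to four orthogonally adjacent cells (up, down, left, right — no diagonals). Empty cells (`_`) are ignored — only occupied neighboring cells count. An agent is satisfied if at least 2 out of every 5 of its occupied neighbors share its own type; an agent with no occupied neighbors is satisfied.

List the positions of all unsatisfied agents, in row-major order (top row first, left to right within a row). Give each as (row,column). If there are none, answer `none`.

Row 0: (0,1)Q 2/2 ✓ · (0,2)Q 1/2 ✓ · (0,5)Q 1/1 ✓
Row 1: (1,0)P 1/2 ✓ · (1,1)Q 2/4 ✓ · (1,2)P 0/3 ✗ · (1,3)Q 1/3 ✗ · (1,4)Q 2/2 ✓ · (1,5)Q 3/3 ✓ · (1,6)Q 2/2 ✓
Row 2: (2,0)P 1/2 ✓ · (2,1)Q 1/3 ✗ · (2,3)P 0/2 ✗ · (2,6)Q 2/2 ✓
Row 3: (3,1)P 0/2 ✗ · (3,2)Q 1/2 ✓ · (3,3)Q 2/3 ✓ · (3,4)Q 1/2 ✓ · (3,5)P 0/2 ✗ · (3,6)Q 1/2 ✓

(1,2), (1,3), (2,1), (2,3), (3,1), (3,5)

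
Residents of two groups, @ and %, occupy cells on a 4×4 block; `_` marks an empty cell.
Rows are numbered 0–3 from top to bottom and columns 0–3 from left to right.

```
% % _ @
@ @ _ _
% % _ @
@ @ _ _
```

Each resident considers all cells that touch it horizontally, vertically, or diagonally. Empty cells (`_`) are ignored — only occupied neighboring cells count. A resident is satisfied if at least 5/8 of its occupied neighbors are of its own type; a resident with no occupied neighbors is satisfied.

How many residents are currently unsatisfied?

(0,0)% 1/3 ✗
(0,1)% 1/3 ✗
(0,3)@ 0/0 ✓
(1,0)@ 1/5 ✗
(1,1)@ 1/5 ✗
(2,0)% 1/5 ✗
(2,1)% 1/5 ✗
(2,3)@ 0/0 ✓
(3,0)@ 1/3 ✗
(3,1)@ 1/3 ✗
Unsatisfied: (0,0), (0,1), (1,0), (1,1), (2,0), (2,1), (3,0), (3,1) — 8 in total.

8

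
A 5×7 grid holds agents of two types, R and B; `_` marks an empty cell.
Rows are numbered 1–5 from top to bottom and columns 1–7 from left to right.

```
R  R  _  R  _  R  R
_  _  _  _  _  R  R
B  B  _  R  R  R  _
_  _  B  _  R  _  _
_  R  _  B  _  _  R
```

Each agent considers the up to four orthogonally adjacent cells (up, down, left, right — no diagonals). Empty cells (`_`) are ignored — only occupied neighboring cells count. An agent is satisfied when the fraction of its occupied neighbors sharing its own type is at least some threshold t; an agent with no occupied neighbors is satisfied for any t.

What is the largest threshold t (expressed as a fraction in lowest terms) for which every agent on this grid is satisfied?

1/1

(1,1)R 1/1
(1,2)R 1/1
(1,4)R — no occupied neighbors
(1,6)R 2/2
(1,7)R 2/2
(2,6)R 3/3
(2,7)R 2/2
(3,1)B 1/1
(3,2)B 1/1
(3,4)R 1/1
(3,5)R 3/3
(3,6)R 2/2
(4,3)B — no occupied neighbors
(4,5)R 1/1
(5,2)R — no occupied neighbors
(5,4)B — no occupied neighbors
(5,7)R — no occupied neighbors
The smallest same-type fraction is 1/1 at (1,1), which reduces to 1/1. Any threshold above that leaves this agent unsatisfied.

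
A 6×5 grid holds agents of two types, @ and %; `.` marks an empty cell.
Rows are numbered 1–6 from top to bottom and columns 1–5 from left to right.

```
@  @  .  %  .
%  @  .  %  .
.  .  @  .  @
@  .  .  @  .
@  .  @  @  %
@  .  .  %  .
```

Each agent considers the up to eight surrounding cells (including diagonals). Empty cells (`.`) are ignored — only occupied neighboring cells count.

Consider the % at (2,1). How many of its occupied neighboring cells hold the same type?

Occupied neighbors of (2,1): (1,1)=@, (1,2)=@, (2,2)=@.
Same type (%): 0 of 3.

0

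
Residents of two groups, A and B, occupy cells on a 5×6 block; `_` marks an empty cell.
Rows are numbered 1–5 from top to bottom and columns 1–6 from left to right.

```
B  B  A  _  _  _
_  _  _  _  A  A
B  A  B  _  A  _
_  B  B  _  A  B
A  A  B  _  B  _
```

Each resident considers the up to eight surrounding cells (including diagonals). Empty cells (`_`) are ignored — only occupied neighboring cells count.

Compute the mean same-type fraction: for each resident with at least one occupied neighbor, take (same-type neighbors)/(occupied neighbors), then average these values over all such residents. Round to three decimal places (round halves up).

Row 1: (1,1)B 1/1 · (1,2)B 1/2 · (1,3)A 0/1
Row 2: (2,5)A 2/2 · (2,6)A 2/2
Row 3: (3,1)B 1/2 · (3,2)A 0/4 · (3,3)B 2/3 · (3,5)A 3/4
Row 4: (4,2)B 4/7 · (4,3)B 3/5 · (4,5)A 1/3 · (4,6)B 1/3
Row 5: (5,1)A 1/2 · (5,2)A 1/4 · (5,3)B 2/3 · (5,5)B 1/2
Sum over 17 residents: 1/1 + 1/2 + 0/1 + 2/2 + 2/2 + 1/2 + 0/4 + 2/3 + 3/4 + 4/7 + 3/5 + 1/3 + 1/3 + 1/2 + 1/4 + 2/3 + 1/2 = 321/35; mean = 321/35 ÷ 17 = 321/595 = 0.539495… → 0.539.

0.539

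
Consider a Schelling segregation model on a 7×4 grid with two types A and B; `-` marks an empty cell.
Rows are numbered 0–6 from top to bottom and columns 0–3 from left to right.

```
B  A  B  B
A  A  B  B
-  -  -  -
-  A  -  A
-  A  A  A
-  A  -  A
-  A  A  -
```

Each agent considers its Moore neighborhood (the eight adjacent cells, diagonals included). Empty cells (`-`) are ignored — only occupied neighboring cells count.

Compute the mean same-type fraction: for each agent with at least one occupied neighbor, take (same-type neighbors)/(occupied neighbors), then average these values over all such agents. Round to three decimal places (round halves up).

0.804

(0,0)B 0/3
(0,1)A 2/5
(0,2)B 3/5
(0,3)B 3/3
(1,0)A 2/3
(1,1)A 2/5
(1,2)B 3/5
(1,3)B 3/3
(3,1)A 2/2
(3,3)A 2/2
(4,1)A 3/3
(4,2)A 6/6
(4,3)A 3/3
(5,1)A 4/4
(5,3)A 3/3
(6,1)A 2/2
(6,2)A 3/3
Sum over 17 agents: 0/3 + 2/5 + 3/5 + 3/3 + 2/3 + 2/5 + 3/5 + 3/3 + 2/2 + 2/2 + 3/3 + 6/6 + 3/3 + 4/4 + 3/3 + 2/2 + 3/3 = 41/3; mean = 41/3 ÷ 17 = 41/51 = 0.803921… → 0.804.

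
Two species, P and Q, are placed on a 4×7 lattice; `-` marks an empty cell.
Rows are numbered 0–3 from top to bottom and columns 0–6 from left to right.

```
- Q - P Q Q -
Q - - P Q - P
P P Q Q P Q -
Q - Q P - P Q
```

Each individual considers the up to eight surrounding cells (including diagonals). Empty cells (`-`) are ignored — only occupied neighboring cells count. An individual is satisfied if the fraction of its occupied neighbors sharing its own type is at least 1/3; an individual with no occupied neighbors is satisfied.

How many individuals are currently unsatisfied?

4

Row 0: (0,1)Q 1/1 ✓ · (0,3)P 1/3 ✓ · (0,4)Q 2/4 ✓ · (0,5)Q 2/3 ✓
Row 1: (1,0)Q 1/3 ✓ · (1,3)P 2/6 ✓ · (1,4)Q 4/7 ✓ · (1,6)P 0/2 ✗
Row 2: (2,0)P 1/3 ✓ · (2,1)P 1/5 ✗ · (2,2)Q 2/5 ✓ · (2,3)Q 3/6 ✓ · (2,4)P 3/6 ✓ · (2,5)Q 2/5 ✓
Row 3: (3,0)Q 0/2 ✗ · (3,2)Q 2/4 ✓ · (3,3)P 1/4 ✗ · (3,5)P 1/3 ✓ · (3,6)Q 1/2 ✓
Unsatisfied: (1,6), (2,1), (3,0), (3,3) — 4 in total.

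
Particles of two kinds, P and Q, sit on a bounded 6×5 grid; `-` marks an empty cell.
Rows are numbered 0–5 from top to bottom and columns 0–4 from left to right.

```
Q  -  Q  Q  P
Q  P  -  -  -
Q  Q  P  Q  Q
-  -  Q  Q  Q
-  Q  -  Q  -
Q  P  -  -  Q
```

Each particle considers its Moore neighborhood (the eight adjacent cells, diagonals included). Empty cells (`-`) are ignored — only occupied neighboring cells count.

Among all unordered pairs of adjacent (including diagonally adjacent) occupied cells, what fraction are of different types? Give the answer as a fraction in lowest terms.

4/11

Scan each occupied cell's neighbors to the right and below (and the two forward diagonals) so each pair is counted once.
From row 0: 3 unlike of 5 pairs (running 3/5).
From row 1: 3 unlike of 6 pairs (running 6/11).
From row 2: 4 unlike of 12 pairs (running 10/23).
From row 3: 0 unlike of 6 pairs (running 10/29).
From row 4: 1 unlike of 3 pairs (running 11/32).
From row 5: 1 unlike of 1 pairs (running 12/33).
Total adjacent occupied pairs: 33; unlike-type pairs: 12.
12/33 reduces to 4/11.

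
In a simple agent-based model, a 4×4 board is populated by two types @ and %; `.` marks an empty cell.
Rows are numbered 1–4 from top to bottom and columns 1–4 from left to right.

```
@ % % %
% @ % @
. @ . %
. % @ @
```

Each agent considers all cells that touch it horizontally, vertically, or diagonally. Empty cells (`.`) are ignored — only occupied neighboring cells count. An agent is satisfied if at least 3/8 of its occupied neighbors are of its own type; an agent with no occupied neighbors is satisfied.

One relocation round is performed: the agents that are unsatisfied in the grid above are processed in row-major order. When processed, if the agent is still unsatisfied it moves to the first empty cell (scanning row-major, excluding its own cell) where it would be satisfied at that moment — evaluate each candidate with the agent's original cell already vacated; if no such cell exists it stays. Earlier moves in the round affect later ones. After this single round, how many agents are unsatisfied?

1

Initially unsatisfied (in order): (1,1), (2,1), (2,2), (2,4), (3,4), (4,2).
  (1,1) → (3,1).
  (2,1) → (1,1).
  (2,2) → (2,1).
  (2,4) → (2,2).
  (3,4) → (2,4).
  (4,2) → (3,4).
Resulting grid:
% % % %
@ @ % %
@ @ . %
. . @ @
Unsatisfied now: (1,1).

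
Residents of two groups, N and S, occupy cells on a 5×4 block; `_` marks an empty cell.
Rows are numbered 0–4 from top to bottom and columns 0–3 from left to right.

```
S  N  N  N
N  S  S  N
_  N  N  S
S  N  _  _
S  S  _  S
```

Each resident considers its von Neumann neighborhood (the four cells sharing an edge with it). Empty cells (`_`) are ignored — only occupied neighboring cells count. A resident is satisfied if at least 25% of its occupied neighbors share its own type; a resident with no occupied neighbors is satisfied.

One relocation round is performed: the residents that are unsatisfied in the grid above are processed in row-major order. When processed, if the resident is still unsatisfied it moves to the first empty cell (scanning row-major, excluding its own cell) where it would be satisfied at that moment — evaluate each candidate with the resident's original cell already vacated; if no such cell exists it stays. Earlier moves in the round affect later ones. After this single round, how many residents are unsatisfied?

0

Initially unsatisfied (in order): (0,0), (1,0), (2,3).
  (0,0) → (2,0).
  (1,0) → (0,0).
  (2,3) → (1,0).
Resulting grid:
N N N N
S S S N
S N N _
S N _ _
S S _ S
All satisfied now.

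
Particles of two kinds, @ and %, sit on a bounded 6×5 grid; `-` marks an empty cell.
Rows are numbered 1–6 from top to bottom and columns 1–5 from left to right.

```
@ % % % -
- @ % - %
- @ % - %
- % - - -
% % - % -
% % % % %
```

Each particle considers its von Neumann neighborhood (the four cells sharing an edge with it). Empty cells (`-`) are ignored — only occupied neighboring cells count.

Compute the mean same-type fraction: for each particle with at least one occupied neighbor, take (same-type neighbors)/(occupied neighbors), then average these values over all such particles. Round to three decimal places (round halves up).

(1,1)@ 0/1
(1,2)% 1/3
(1,3)% 3/3
(1,4)% 1/1
(2,2)@ 1/3
(2,3)% 2/3
(2,5)% 1/1
(3,2)@ 1/3
(3,3)% 1/2
(3,5)% 1/1
(4,2)% 1/2
(5,1)% 2/2
(5,2)% 3/3
(5,4)% 1/1
(6,1)% 2/2
(6,2)% 3/3
(6,3)% 2/2
(6,4)% 3/3
(6,5)% 1/1
Sum over 19 particles: 0/1 + 1/3 + 3/3 + 1/1 + 1/3 + 2/3 + 1/1 + 1/3 + 1/2 + 1/1 + 1/2 + 2/2 + 3/3 + 1/1 + 2/2 + 3/3 + 2/2 + 3/3 + 1/1 = 44/3; mean = 44/3 ÷ 19 = 44/57 = 0.771929… → 0.772.

0.772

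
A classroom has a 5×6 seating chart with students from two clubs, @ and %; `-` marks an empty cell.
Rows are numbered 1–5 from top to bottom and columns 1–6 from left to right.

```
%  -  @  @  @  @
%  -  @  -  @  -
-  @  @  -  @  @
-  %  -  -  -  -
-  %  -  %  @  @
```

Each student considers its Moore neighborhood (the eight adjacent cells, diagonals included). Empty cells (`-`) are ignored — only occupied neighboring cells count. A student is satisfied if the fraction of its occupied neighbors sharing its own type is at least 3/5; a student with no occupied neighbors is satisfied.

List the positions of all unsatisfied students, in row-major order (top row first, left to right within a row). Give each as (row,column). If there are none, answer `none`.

Row 1: (1,1)% 1/1 ok · (1,3)@ 2/2 ok · (1,4)@ 4/4 ok · (1,5)@ 3/3 ok · (1,6)@ 2/2 ok
Row 2: (2,1)% 1/2 unhappy · (2,3)@ 4/4 ok · (2,5)@ 5/5 ok
Row 3: (3,2)@ 2/4 unhappy · (3,3)@ 2/3 ok · (3,5)@ 2/2 ok · (3,6)@ 2/2 ok
Row 4: (4,2)% 1/3 unhappy
Row 5: (5,2)% 1/1 ok · (5,4)% 0/1 unhappy · (5,5)@ 1/2 unhappy · (5,6)@ 1/1 ok

(2,1), (3,2), (4,2), (5,4), (5,5)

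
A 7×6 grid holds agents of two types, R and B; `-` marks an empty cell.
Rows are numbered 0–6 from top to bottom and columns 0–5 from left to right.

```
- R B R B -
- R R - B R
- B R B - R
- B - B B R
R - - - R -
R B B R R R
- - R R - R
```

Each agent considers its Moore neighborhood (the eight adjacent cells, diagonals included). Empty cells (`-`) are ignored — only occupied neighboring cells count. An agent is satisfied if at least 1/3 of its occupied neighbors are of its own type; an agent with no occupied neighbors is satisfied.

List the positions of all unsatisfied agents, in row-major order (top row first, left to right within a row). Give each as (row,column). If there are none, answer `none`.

Row 0: (0,1)R 2/3 ok · (0,2)B 0/4 unhappy · (0,3)R 1/4 unhappy · (0,4)B 1/3 ok
Row 1: (1,1)R 3/5 ok · (1,2)R 4/7 ok · (1,4)B 2/5 ok · (1,5)R 1/3 ok
Row 2: (2,1)B 1/4 unhappy · (2,2)R 2/6 ok · (2,3)B 3/5 ok · (2,5)R 2/4 ok
Row 3: (3,1)B 1/3 ok · (3,3)B 2/4 ok · (3,4)B 2/5 ok · (3,5)R 2/3 ok
Row 4: (4,0)R 1/3 ok · (4,4)R 4/6 ok
Row 5: (5,0)R 1/2 ok · (5,1)B 1/4 unhappy · (5,2)B 1/4 unhappy · (5,3)R 4/5 ok · (5,4)R 5/5 ok · (5,5)R 3/3 ok
Row 6: (6,2)R 2/4 ok · (6,3)R 3/4 ok · (6,5)R 2/2 ok

(0,2), (0,3), (2,1), (5,1), (5,2)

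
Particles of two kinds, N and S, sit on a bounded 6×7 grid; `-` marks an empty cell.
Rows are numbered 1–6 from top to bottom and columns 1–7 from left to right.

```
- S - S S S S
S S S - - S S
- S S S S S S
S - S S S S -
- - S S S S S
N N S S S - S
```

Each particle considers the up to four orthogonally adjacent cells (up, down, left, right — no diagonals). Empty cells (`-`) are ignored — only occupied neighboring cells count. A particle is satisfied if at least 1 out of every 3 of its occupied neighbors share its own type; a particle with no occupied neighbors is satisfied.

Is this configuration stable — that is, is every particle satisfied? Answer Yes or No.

(1,2)S 1/1 satisfied
(1,4)S 1/1 satisfied
(1,5)S 2/2 satisfied
(1,6)S 3/3 satisfied
(1,7)S 2/2 satisfied
(2,1)S 1/1 satisfied
(2,2)S 4/4 satisfied
(2,3)S 2/2 satisfied
(2,6)S 3/3 satisfied
(2,7)S 3/3 satisfied
(3,2)S 2/2 satisfied
(3,3)S 4/4 satisfied
(3,4)S 3/3 satisfied
(3,5)S 3/3 satisfied
(3,6)S 4/4 satisfied
(3,7)S 2/2 satisfied
(4,1)S 0/0 satisfied
(4,3)S 3/3 satisfied
(4,4)S 4/4 satisfied
(4,5)S 4/4 satisfied
(4,6)S 3/3 satisfied
(5,3)S 3/3 satisfied
(5,4)S 4/4 satisfied
(5,5)S 4/4 satisfied
(5,6)S 3/3 satisfied
(5,7)S 2/2 satisfied
(6,1)N 1/1 satisfied
(6,2)N 1/2 satisfied
(6,3)S 2/3 satisfied
(6,4)S 3/3 satisfied
(6,5)S 2/2 satisfied
(6,7)S 1/1 satisfied
All meet the threshold, so the configuration is stable.

Yes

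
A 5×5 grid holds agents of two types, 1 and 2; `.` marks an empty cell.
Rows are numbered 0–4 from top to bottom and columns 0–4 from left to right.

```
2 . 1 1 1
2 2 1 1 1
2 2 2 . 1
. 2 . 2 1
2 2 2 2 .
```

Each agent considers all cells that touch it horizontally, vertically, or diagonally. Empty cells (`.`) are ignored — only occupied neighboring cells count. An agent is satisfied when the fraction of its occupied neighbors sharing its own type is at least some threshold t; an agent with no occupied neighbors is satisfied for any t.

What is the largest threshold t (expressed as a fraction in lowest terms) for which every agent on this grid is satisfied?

Row 0: (0,0)2 2/2 · (0,2)1 3/4 · (0,3)1 5/5 · (0,4)1 3/3
Row 1: (1,0)2 4/4 · (1,1)2 5/7 · (1,2)1 3/6 · (1,3)1 6/7 · (1,4)1 4/4
Row 2: (2,0)2 4/4 · (2,1)2 5/6 · (2,2)2 4/6 · (2,4)1 3/4
Row 3: (3,1)2 6/6 · (3,3)2 3/5 · (3,4)1 1/3
Row 4: (4,0)2 2/2 · (4,1)2 3/3 · (4,2)2 4/4 · (4,3)2 2/3
The smallest same-type fraction is 1/3 at (3,4), which reduces to 1/3. Any threshold above that leaves this agent unsatisfied.

1/3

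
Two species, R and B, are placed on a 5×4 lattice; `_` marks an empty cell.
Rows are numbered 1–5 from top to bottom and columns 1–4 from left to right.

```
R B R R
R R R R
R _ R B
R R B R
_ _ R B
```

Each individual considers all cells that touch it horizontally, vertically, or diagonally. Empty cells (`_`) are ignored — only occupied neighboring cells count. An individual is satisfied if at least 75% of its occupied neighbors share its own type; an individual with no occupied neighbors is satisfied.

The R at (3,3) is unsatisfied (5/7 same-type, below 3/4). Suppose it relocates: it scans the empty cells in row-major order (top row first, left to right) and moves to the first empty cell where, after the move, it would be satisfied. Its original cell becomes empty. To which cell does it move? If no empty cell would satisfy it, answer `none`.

Vacating (3,3). Empty cells in order:
  (3,2): 6/7 same-type → satisfied — stop here.

(3,2)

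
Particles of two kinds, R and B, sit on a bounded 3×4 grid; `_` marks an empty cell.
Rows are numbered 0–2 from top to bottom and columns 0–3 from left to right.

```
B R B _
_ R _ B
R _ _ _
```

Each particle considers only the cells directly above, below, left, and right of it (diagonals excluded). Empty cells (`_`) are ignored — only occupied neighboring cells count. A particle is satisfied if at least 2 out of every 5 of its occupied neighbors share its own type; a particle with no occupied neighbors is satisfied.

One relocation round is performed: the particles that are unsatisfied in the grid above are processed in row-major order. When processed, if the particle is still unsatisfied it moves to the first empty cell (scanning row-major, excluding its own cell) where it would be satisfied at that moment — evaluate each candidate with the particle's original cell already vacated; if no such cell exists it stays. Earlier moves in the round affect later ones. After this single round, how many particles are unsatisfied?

Initially unsatisfied (in order): (0,0), (0,1), (0,2).
  (0,0) → (0,3).
  (0,1): now satisfied by earlier moves; stays.
  (0,2): now satisfied by earlier moves; stays.
Resulting grid:
_ R B B
_ R _ B
R _ _ _
All satisfied now.

0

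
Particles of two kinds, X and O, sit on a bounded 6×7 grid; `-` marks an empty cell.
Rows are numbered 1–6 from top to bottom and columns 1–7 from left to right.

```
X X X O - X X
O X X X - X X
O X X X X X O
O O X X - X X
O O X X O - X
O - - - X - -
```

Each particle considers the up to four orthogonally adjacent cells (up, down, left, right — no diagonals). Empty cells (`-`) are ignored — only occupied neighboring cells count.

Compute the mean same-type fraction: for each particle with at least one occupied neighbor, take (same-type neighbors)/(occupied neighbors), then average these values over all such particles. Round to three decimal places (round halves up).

(1,1)X 1/2
(1,2)X 3/3
(1,3)X 2/3
(1,4)O 0/2
(1,6)X 2/2
(1,7)X 2/2
(2,1)O 1/3
(2,2)X 3/4
(2,3)X 4/4
(2,4)X 2/3
(2,6)X 3/3
(2,7)X 2/3
(3,1)O 2/3
(3,2)X 2/4
(3,3)X 4/4
(3,4)X 4/4
(3,5)X 2/2
(3,6)X 3/4
(3,7)O 0/3
(4,1)O 3/3
(4,2)O 2/4
(4,3)X 3/4
(4,4)X 3/3
(4,6)X 2/2
(4,7)X 2/3
(5,1)O 3/3
(5,2)O 2/3
(5,3)X 2/3
(5,4)X 2/3
(5,5)O 0/2
(5,7)X 1/1
(6,1)O 1/1
(6,5)X 0/1
Sum over 33 particles: 1/2 + 3/3 + 2/3 + 0/2 + 2/2 + 2/2 + 1/3 + 3/4 + 4/4 + 2/3 + 3/3 + 2/3 + 2/3 + 2/4 + 4/4 + 4/4 + 2/2 + 3/4 + 0/3 + 3/3 + 2/4 + 3/4 + 3/3 + 2/2 + 2/3 + 3/3 + 2/3 + 2/3 + 2/3 + 0/2 + 1/1 + 1/1 + 0/1 = 281/12; mean = 281/12 ÷ 33 = 281/396 = 0.709595… → 0.710.

0.710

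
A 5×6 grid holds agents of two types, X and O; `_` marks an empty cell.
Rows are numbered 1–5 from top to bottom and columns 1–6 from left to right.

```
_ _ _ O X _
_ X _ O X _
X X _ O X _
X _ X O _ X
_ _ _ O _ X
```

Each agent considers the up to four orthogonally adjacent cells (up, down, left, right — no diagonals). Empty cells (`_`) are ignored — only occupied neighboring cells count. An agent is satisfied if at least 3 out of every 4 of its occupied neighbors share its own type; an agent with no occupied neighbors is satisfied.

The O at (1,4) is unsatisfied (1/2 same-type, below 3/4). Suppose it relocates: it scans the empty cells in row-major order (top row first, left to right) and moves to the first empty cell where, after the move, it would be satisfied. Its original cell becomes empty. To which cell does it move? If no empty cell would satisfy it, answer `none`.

(1,1)

Vacating (1,4). Empty cells in order:
  (1,1): 0/0 same-type → satisfied — stop here.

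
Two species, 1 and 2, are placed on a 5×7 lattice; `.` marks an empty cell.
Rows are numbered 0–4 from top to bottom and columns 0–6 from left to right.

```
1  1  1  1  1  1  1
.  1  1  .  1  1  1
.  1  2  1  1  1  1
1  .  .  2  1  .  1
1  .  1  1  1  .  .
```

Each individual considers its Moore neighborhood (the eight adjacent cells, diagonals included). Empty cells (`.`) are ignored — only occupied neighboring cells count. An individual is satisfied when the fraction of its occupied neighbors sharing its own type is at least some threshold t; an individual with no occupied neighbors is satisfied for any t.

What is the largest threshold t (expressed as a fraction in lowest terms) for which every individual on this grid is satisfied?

1/7

Row 0: (0,0)1 2/2 · (0,1)1 4/4 · (0,2)1 4/4 · (0,3)1 4/4 · (0,4)1 4/4 · (0,5)1 5/5 · (0,6)1 3/3
Row 1: (1,1)1 5/6 · (1,2)1 6/7 · (1,4)1 7/7 · (1,5)1 8/8 · (1,6)1 5/5
Row 2: (2,1)1 3/4 · (2,2)2 1/5 · (2,3)1 4/6 · (2,4)1 5/6 · (2,5)1 7/7 · (2,6)1 4/4
Row 3: (3,0)1 2/2 · (3,3)2 1/7 · (3,4)1 5/6 · (3,6)1 2/2
Row 4: (4,0)1 1/1 · (4,2)1 1/2 · (4,3)1 3/4 · (4,4)1 2/3
The smallest same-type fraction is 1/7 at (3,3), which reduces to 1/7. Any threshold above that leaves this individual unsatisfied.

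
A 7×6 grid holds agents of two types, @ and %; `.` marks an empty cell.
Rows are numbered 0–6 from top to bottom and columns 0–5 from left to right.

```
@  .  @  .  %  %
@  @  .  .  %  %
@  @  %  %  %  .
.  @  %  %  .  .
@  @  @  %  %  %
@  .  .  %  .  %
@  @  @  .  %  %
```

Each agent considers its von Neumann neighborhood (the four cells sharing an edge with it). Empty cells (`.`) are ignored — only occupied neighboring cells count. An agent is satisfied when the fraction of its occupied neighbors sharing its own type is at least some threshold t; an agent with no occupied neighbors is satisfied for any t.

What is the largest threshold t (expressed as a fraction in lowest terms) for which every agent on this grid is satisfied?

(0,0)@ 1/1
(0,2)@ — no occupied neighbors
(0,4)% 2/2
(0,5)% 2/2
(1,0)@ 3/3
(1,1)@ 2/2
(1,4)% 3/3
(1,5)% 2/2
(2,0)@ 2/2
(2,1)@ 3/4
(2,2)% 2/3
(2,3)% 3/3
(2,4)% 2/2
(3,1)@ 2/3
(3,2)% 2/4
(3,3)% 3/3
(4,0)@ 2/2
(4,1)@ 3/3
(4,2)@ 1/3
(4,3)% 3/4
(4,4)% 2/2
(4,5)% 2/2
(5,0)@ 2/2
(5,3)% 1/1
(5,5)% 2/2
(6,0)@ 2/2
(6,1)@ 2/2
(6,2)@ 1/1
(6,4)% 1/1
(6,5)% 2/2
The smallest same-type fraction is 1/3 at (4,2), which reduces to 1/3. Any threshold above that leaves this agent unsatisfied.

1/3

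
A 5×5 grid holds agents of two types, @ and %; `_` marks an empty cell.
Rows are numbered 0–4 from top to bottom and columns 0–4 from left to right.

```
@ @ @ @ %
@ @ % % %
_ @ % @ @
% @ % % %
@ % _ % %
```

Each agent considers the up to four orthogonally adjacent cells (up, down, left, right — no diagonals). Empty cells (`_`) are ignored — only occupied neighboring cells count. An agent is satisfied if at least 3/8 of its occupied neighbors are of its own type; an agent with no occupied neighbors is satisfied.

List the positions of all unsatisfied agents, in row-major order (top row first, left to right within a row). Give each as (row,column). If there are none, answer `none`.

Row 0: (0,0)@ 2/2 satisfied · (0,1)@ 3/3 satisfied · (0,2)@ 2/3 satisfied · (0,3)@ 1/3 not · (0,4)% 1/2 satisfied
Row 1: (1,0)@ 2/2 satisfied · (1,1)@ 3/4 satisfied · (1,2)% 2/4 satisfied · (1,3)% 2/4 satisfied · (1,4)% 2/3 satisfied
Row 2: (2,1)@ 2/3 satisfied · (2,2)% 2/4 satisfied · (2,3)@ 1/4 not · (2,4)@ 1/3 not
Row 3: (3,0)% 0/2 not · (3,1)@ 1/4 not · (3,2)% 2/3 satisfied · (3,3)% 3/4 satisfied · (3,4)% 2/3 satisfied
Row 4: (4,0)@ 0/2 not · (4,1)% 0/2 not · (4,3)% 2/2 satisfied · (4,4)% 2/2 satisfied

(0,3), (2,3), (2,4), (3,0), (3,1), (4,0), (4,1)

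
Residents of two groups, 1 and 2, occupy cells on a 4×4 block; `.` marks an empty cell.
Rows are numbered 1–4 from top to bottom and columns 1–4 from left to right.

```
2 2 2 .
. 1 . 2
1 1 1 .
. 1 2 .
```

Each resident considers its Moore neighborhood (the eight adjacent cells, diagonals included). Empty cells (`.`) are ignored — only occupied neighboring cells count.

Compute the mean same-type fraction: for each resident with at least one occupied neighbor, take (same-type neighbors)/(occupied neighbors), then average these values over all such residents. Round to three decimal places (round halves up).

0.598

(1,1)2 1/2
(1,2)2 2/3
(1,3)2 2/3
(2,2)1 3/6
(2,4)2 1/2
(3,1)1 3/3
(3,2)1 4/5
(3,3)1 3/5
(4,2)1 3/4
(4,3)2 0/3
Sum over 10 residents: 1/2 + 2/3 + 2/3 + 3/6 + 1/2 + 3/3 + 4/5 + 3/5 + 3/4 + 0/3 = 359/60; mean = 359/60 ÷ 10 = 359/600 = 0.598333… → 0.598.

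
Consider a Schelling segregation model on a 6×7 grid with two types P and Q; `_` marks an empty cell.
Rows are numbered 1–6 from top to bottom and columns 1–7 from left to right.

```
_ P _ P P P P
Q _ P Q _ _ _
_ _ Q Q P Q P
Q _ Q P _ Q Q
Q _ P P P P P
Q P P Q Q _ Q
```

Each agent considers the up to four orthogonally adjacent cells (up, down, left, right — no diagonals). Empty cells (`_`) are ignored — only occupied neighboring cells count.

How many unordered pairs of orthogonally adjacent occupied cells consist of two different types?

Scan each occupied cell's neighbors to the right and below so each pair is counted once.
Row 1: P(1,4)–P(1,5)= P(1,4)–Q(2,4)≠ P(1,5)–P(1,6)= P(1,6)–P(1,7)=  → 1/4 unlike.
Row 2: P(2,3)–Q(2,4)≠ P(2,3)–Q(3,3)≠ Q(2,4)–Q(3,4)=  → 2/3 unlike.
Row 3: Q(3,3)–Q(3,4)= Q(3,3)–Q(4,3)= Q(3,4)–P(3,5)≠ Q(3,4)–P(4,4)≠ P(3,5)–Q(3,6)≠ Q(3,6)–P(3,7)≠ Q(3,6)–Q(4,6)= P(3,7)–Q(4,7)≠  → 5/8 unlike.
Row 4: Q(4,1)–Q(5,1)= Q(4,3)–P(4,4)≠ Q(4,3)–P(5,3)≠ P(4,4)–P(5,4)= Q(4,6)–Q(4,7)= Q(4,6)–P(5,6)≠ Q(4,7)–P(5,7)≠  → 4/7 unlike.
Row 5: Q(5,1)–Q(6,1)= P(5,3)–P(5,4)= P(5,3)–P(6,3)= P(5,4)–P(5,5)= P(5,4)–Q(6,4)≠ P(5,5)–P(5,6)= P(5,5)–Q(6,5)≠ P(5,6)–P(5,7)= P(5,7)–Q(6,7)≠  → 3/9 unlike.
Row 6: Q(6,1)–P(6,2)≠ P(6,2)–P(6,3)= P(6,3)–Q(6,4)≠ Q(6,4)–Q(6,5)=  → 2/4 unlike.
Total adjacent occupied pairs: 35; unlike-type pairs: 17.

17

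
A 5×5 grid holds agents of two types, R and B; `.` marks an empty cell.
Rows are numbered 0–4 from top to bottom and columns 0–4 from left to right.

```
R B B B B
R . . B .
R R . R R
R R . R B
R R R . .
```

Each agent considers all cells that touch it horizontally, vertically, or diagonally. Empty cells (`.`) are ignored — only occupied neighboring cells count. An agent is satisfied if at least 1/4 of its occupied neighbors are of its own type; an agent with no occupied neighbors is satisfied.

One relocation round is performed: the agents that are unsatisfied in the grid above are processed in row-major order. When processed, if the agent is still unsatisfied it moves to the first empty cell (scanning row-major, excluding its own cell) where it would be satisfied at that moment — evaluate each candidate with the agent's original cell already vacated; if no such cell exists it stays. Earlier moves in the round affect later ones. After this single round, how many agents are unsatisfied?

0

Initially unsatisfied (in order): (3,4).
  (3,4) → (1,1).
Resulting grid:
R B B B B
R B . B .
R R . R R
R R . R .
R R R . .
All satisfied now.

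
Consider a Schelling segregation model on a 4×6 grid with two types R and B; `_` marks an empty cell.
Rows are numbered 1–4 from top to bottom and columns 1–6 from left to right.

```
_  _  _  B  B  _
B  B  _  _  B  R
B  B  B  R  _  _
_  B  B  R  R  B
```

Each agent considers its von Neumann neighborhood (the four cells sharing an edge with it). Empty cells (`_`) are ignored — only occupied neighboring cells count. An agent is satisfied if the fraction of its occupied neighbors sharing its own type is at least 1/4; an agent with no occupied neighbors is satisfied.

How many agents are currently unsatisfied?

2

Row 1: (1,4)B 1/1 satisfied · (1,5)B 2/2 satisfied
Row 2: (2,1)B 2/2 satisfied · (2,2)B 2/2 satisfied · (2,5)B 1/2 satisfied · (2,6)R 0/1 not
Row 3: (3,1)B 2/2 satisfied · (3,2)B 4/4 satisfied · (3,3)B 2/3 satisfied · (3,4)R 1/2 satisfied
Row 4: (4,2)B 2/2 satisfied · (4,3)B 2/3 satisfied · (4,4)R 2/3 satisfied · (4,5)R 1/2 satisfied · (4,6)B 0/1 not
Unsatisfied: (2,6), (4,6) — 2 in total.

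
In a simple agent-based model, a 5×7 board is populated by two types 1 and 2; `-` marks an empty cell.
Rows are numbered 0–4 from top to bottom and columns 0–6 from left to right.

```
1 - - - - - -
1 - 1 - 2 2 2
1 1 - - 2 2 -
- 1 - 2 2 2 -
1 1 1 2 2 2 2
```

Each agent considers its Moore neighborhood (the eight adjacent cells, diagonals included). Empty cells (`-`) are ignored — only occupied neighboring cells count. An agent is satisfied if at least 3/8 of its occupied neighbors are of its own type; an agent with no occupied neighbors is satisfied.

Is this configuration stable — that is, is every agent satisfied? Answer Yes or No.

Yes

(0,0)1 1/1 satisfied
(1,0)1 3/3 satisfied
(1,2)1 1/1 satisfied
(1,4)2 3/3 satisfied
(1,5)2 4/4 satisfied
(1,6)2 2/2 satisfied
(2,0)1 3/3 satisfied
(2,1)1 4/4 satisfied
(2,4)2 6/6 satisfied
(2,5)2 6/6 satisfied
(3,1)1 5/5 satisfied
(3,3)2 4/5 satisfied
(3,4)2 7/7 satisfied
(3,5)2 6/6 satisfied
(4,0)1 2/2 satisfied
(4,1)1 3/3 satisfied
(4,2)1 2/4 satisfied
(4,3)2 3/4 satisfied
(4,4)2 5/5 satisfied
(4,5)2 4/4 satisfied
(4,6)2 2/2 satisfied
All meet the threshold, so the configuration is stable.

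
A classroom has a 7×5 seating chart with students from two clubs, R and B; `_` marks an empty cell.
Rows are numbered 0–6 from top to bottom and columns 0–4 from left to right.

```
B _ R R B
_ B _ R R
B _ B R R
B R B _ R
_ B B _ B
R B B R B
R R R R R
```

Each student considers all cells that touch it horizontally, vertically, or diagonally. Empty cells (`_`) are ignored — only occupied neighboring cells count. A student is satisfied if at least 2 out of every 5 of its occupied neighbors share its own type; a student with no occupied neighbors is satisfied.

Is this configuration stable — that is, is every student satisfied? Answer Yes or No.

Row 0: (0,0)B 1/1 ok · (0,2)R 2/3 ok · (0,3)R 3/4 ok · (0,4)B 0/3 unhappy
Row 1: (1,1)B 3/4 ok · (1,3)R 5/7 ok · (1,4)R 4/5 ok
Row 2: (2,0)B 2/3 ok · (2,2)B 2/5 ok · (2,3)R 4/6 ok · (2,4)R 4/4 ok
Row 3: (3,0)B 2/3 ok · (3,1)R 0/6 unhappy · (3,2)B 3/5 ok · (3,4)R 2/3 ok
Row 4: (4,1)B 5/7 ok · (4,2)B 4/6 ok · (4,4)B 1/3 unhappy
Row 5: (5,0)R 2/4 ok · (5,1)B 3/7 ok · (5,2)B 3/7 ok · (5,3)R 3/7 ok · (5,4)B 1/4 unhappy
Row 6: (6,0)R 2/3 ok · (6,1)R 3/5 ok · (6,2)R 3/5 ok · (6,3)R 3/5 ok · (6,4)R 2/3 ok
For instance (0,4) has only 0/3 same-type neighbors, below 2/5.

No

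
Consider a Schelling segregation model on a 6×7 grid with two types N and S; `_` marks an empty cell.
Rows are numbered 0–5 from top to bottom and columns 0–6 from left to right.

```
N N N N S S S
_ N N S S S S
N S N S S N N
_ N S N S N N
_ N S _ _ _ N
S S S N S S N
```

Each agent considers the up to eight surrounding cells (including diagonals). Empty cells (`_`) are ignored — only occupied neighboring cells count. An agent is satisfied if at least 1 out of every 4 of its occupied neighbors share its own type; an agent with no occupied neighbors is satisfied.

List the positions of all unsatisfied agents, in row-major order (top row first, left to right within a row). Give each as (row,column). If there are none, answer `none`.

(0,0)N 2/2 ok
(0,1)N 4/4 ok
(0,2)N 4/5 ok
(0,3)N 2/5 ok
(0,4)S 4/5 ok
(0,5)S 5/5 ok
(0,6)S 3/3 ok
(1,1)N 6/7 ok
(1,2)N 5/8 ok
(1,3)S 4/8 ok
(1,4)S 6/8 ok
(1,5)S 6/8 ok
(1,6)S 3/5 ok
(2,0)N 2/3 ok
(2,1)S 1/6 unhappy
(2,2)N 4/8 ok
(2,3)S 5/8 ok
(2,4)S 5/8 ok
(2,5)N 3/8 ok
(2,6)N 3/5 ok
(3,1)N 3/6 ok
(3,2)S 3/7 ok
(3,3)N 1/6 unhappy
(3,4)S 2/5 ok
(3,5)N 4/6 ok
(3,6)N 4/4 ok
(4,1)N 1/6 unhappy
(4,2)S 3/7 ok
(4,6)N 3/4 ok
(5,0)S 1/2 ok
(5,1)S 3/4 ok
(5,2)S 2/4 ok
(5,3)N 0/3 unhappy
(5,4)S 1/2 ok
(5,5)S 1/3 ok
(5,6)N 1/2 ok

(2,1), (3,3), (4,1), (5,3)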